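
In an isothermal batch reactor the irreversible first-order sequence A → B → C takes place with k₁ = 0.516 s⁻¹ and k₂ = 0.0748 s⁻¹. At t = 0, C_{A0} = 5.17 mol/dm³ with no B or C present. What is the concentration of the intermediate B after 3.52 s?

Solving the coupled first-order balances gives C_B(t) = [k₁/(k₂−k₁)]·C_{A0}·(e^(−k₁t) − e^(−k₂t)).
e^(−k₁t) = e^(−0.516×3.52) = e^(−1.816) = 0.1626; e^(−k₂t) = e^(−0.2633) = 0.7685.
C_B = 0.516×5.17/(0.0748−0.516) × (0.1626−0.7685) = (-6.047)×(-0.6059) = 3.664 mol/dm³.

3.66 mol/dm³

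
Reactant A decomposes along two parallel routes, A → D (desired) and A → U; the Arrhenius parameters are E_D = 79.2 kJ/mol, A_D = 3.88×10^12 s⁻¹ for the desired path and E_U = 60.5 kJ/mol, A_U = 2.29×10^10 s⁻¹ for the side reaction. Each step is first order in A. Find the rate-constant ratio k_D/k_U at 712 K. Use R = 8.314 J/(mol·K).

k_D/k_U = (A_D/A_U)·exp[−(E_D−E_U)/(RT)] = (A_D/A_U)·exp[(E_U−E_D)/(RT)].
(E_U−E_D)/(RT) = (60.5−79.2)×10³/(8.314×712) = -18700/5920 = -3.159.
k_D/k_U = (3.88×10^12/2.29×10^10)·exp(-3.159) = 169.4 × 0.04247 = 7.20.

7.20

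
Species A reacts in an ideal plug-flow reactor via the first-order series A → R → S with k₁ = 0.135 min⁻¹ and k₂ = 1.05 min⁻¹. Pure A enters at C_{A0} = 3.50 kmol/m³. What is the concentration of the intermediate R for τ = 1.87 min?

The intermediate concentration in a first-order A→B→C sequence is C_R = k₁C_{A0}(e^(−k₁τ) − e^(−k₂τ))/(k₂−k₁).
e^(−k₁τ) = e^(−0.135×1.87) = e^(−0.2525) = 0.7769; e^(−k₂τ) = e^(−1.964) = 0.1404.
C_R = 0.135×3.50/(1.05−0.135) × (0.7769−0.1404) = 0.5164×0.6365 = 0.3287 kmol/m³.

0.329 kmol/m³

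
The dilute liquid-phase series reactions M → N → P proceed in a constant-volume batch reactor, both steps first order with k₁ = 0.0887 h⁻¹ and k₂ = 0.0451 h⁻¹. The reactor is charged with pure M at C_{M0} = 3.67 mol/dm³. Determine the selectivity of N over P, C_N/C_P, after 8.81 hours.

Solving the coupled first-order balances gives C_N(t) = [k₁/(k₂−k₁)]·C_{M0}·(e^(−k₁t) − e^(−k₂t)).
e^(−k₁t) = e^(−0.0887×8.81) = e^(−0.7814) = 0.4577; e^(−k₂t) = e^(−0.3973) = 0.6721.
C_N = 0.0887×3.67/(0.0451−0.0887) × (0.4577−0.6721) = (-7.466)×(-0.2144) = 1.601 mol/dm³.
C_M = C_{M0}e^(−k₁t) = 1.680 mol/dm³, so C_P = C_{M0}−C_M−C_N = 0.3896 mol/dm³; C_N/C_P = 4.11.

4.11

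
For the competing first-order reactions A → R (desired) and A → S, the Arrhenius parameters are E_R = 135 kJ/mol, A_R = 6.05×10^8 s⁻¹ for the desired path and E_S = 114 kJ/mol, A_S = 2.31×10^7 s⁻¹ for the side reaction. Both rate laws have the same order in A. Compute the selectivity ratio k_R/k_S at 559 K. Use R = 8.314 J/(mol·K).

Since both paths have the same order in A, the concentration cancels and S_{R/S} = k_R/k_S = (A_R/A_S)·exp[(E_S−E_R)/(RT)].
(E_S−E_R)/(RT) = (114−135)×10³/(8.314×559) = -21000/4648 = -4.519.
k_R/k_S = (6.05×10^8/2.31×10^7)·exp(-4.519) = 26.19 × 0.01091 = 0.286.

0.286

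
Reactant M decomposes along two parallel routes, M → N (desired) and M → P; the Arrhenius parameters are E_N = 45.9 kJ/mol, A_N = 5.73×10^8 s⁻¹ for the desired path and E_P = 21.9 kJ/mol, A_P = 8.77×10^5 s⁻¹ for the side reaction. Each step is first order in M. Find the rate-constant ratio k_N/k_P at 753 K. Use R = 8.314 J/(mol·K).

k_N/k_P = (A_N/A_P)·exp[−(E_N−E_P)/(RT)] = (A_N/A_P)·exp[(E_P−E_N)/(RT)].
(E_P−E_N)/(RT) = (21.9−45.9)×10³/(8.314×753) = -24000/6260 = -3.834.
k_N/k_P = (5.73×10^8/8.77×10^5)·exp(-3.834) = 653.4 × 0.02163 = 14.1.
Since E_N > E_P, raising the temperature improves selectivity toward N.

14.1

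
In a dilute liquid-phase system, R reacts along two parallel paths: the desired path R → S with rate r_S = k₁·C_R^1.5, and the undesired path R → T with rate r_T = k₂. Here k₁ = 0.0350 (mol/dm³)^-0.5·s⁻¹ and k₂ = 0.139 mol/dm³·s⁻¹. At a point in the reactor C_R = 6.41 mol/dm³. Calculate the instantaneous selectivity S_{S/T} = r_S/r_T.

S_{S/T} = r_S/r_T = (k₁·C_R^1.5)/(k₂) = (k₁/k₂)·C_R^1.5.
= (0.0350×6.410^1.5) / (0.139) = 0.5680/0.1390 = 4.09.

4.09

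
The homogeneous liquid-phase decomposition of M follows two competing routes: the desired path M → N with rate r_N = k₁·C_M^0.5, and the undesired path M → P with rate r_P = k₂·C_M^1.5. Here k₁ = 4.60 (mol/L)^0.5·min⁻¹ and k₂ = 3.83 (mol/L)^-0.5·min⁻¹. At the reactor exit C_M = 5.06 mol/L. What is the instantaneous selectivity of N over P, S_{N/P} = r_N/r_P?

S_{N/P} = r_N/r_P = (k₁·C_M^0.5)/(k₂·C_M^1.5) = (k₁/k₂)·C_M⁻¹.
= (4.60×5.060^0.5) / (3.83×5.060^1.5) = 10.35/43.59 = 0.237.
The undesired path is higher order in M, so low C_M (CSTR or dilute feed) favours N.

0.237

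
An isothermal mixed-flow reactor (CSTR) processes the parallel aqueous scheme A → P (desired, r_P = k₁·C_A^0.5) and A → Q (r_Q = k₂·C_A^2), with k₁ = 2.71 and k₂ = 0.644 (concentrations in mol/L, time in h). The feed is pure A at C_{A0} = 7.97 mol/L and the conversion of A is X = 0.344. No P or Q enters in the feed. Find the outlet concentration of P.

0.714 mol/L

Exit C_A = C_{A0}(1−X) = 7.97×0.656 = 5.228 mol/L.
Rates in a CSTR are evaluated at the outlet concentration: r_P = 2.71×5.228^0.5 = 6.197, r_Q = 0.644×5.228^2 = 17.60.
Fraction of consumed A going to P: r_P/(r_P+r_Q) = 0.2604.
C_P = 0.2604·C_{A0}·X = 0.2604×7.97×0.344 = 0.714 mol/L.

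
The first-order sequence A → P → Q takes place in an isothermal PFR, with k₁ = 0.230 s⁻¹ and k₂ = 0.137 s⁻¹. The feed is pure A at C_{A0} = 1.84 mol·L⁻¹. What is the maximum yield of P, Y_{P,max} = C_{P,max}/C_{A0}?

Evaluating C_P at τ_opt = ln(k₂/k₁)/(k₂−k₁) gives C_{P,max}/C_{A0} = (k₁/k₂)^[k₂/(k₂−k₁)].
= (0.230/0.137)^(0.137/(0.137−0.230)) = (1.679)^(-1.473) = 0.4662.

0.466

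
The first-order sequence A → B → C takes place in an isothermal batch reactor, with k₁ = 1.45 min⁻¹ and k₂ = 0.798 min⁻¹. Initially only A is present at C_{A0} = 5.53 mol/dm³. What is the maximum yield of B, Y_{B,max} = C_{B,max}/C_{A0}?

At the optimum, C_{B,max}/C_{A0} = (k₁/k₂)^[k₂/(k₂−k₁)].
= (1.45/0.798)^(0.798/(0.798−1.45)) = (1.817)^(-1.224) = 0.4815.

0.481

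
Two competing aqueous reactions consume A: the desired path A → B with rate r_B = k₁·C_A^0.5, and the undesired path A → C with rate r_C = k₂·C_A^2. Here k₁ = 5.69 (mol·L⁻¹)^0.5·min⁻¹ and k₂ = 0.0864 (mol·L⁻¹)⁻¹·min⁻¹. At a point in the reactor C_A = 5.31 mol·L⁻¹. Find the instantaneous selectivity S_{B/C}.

S_{B/C} = r_B/r_C = (k₁·C_A^0.5)/(k₂·C_A^2) = (k₁/k₂)·C_A^-1.5.
= (5.69×5.310^0.5) / (0.0864×5.310^2) = 13.11/2.436 = 5.38.
The undesired path is higher order in A, so low C_A (CSTR or dilute feed) favours B.

5.38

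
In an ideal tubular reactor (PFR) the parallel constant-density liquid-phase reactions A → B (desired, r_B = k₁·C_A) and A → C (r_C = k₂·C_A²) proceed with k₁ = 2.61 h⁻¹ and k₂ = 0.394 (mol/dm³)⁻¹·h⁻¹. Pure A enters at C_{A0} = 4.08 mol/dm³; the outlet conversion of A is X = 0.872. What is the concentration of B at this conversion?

C_A = C_{A0}(1−X) = 0.5222 mol/dm³.
Along a PFR/batch, dC_B/dC_A = −r_B/(r_B+r_C) = −k₁/(k₁+k₂·C_A).
Integrating from C_{A0} to C_A: C_B = (2.61/0.394)·ln[(2.61+0.394·4.08)/(2.61+0.394·0.522)] = 6.624·ln(4.218/2.816) = 2.676 mol/dm³.

2.68 mol/dm³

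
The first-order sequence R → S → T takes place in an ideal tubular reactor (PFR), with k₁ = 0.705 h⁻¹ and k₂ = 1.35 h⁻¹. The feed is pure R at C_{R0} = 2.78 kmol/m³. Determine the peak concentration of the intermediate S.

At the optimum, C_{S,max}/C_{R0} = (k₁/k₂)^[k₂/(k₂−k₁)].
= (0.705/1.35)^(1.35/(1.35−0.705)) = (0.5222)^(2.093) = 0.2567.
C_{S,max} = 0.2567×2.78 = 0.714 kmol/m³.

0.714 kmol/m³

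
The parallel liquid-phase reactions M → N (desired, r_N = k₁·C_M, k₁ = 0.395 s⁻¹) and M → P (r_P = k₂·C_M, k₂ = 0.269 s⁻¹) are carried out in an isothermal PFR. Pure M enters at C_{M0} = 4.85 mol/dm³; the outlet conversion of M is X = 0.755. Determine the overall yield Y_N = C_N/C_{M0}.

C_M = C_{M0}(1−X) = 1.188 mol/dm³.
Both paths are first order in M, so the instantaneous fraction to N is constant: dC_N/d(−C_M) = k₁/(k₁+k₂) = 0.5949.
C_N = 0.5949·(C_{M0}−C_M) = 0.5949×3.662 = 2.18 mol/dm³.
Y_N = C_N/C_{M0} = 2.178/4.85 = 0.449.

0.449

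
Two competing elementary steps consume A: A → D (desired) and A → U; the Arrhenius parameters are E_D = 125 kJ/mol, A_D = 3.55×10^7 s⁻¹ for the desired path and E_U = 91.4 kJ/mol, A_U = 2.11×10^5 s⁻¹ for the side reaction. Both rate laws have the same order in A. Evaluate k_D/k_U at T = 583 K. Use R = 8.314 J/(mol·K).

Since both paths have the same order in A, the concentration cancels and S_{D/U} = k_D/k_U = (A_D/A_U)·exp[(E_U−E_D)/(RT)].
(E_U−E_D)/(RT) = (91.4−125)×10³/(8.314×583) = -33600/4847 = -6.932.
k_D/k_U = (3.55×10^7/2.11×10^5)·exp(-6.932) = 168.2 × 9.760×10^-4 = 0.164.

0.164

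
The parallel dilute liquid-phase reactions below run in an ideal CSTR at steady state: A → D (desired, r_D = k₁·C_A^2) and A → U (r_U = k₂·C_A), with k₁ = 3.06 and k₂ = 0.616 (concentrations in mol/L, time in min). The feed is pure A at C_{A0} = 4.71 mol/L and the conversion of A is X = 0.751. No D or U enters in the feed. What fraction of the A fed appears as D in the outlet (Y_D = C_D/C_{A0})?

Exit C_A = C_{A0}(1−X) = 4.71×0.249 = 1.173 mol/L.
In a CSTR the entire volume is at exit conditions, so r_D = 3.06×1.173^2 = 4.209 and r_U = 0.616×1.173 = 0.7224.
Fraction of consumed A going to D: r_D/(r_D+r_U) = 0.8535.
C_D = 0.8535·C_{A0}·X = 0.8535×4.71×0.751 = 3.02 mol/L; Y_D = C_D/C_{A0} = 0.641.

0.641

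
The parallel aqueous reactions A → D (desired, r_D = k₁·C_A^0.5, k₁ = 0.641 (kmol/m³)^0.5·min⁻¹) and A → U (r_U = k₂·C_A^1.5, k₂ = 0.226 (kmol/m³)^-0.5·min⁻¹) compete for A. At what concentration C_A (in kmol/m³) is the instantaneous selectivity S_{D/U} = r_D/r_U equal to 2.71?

1.05 kmol/m³

S_{D/U} = (k₁/k₂)·C_A⁻¹ ⇒ C_A = (S·k₂/k₁)^(-1).
= (2.71×0.226/0.641)^(-1) = (0.9555)^(-1) = 1.05 kmol/m³.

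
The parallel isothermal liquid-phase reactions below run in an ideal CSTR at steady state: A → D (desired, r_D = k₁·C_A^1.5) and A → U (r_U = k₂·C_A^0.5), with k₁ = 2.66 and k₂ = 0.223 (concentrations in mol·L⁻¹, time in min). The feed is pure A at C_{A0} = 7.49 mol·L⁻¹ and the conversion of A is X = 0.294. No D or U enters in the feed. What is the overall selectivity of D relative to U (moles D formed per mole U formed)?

63.1

Exit C_A = C_{A0}(1−X) = 7.49×0.706 = 5.288 mol·L⁻¹.
In a CSTR the entire volume is at exit conditions, so r_D = 2.66×5.288^1.5 = 32.35 and r_U = 0.223×5.288^0.5 = 0.5128.
Overall selectivity = C_D/C_U = r_Dτ/(r_Uτ) = r_D/r_U = 63.1.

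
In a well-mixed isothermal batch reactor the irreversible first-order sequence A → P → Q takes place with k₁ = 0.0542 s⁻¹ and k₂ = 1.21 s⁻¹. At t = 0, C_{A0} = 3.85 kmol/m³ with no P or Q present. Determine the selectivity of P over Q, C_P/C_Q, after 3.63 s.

For first-order series with pure A initially, C_P(t) = k₁C_{A0}/(k₂−k₁)·(e^(−k₁t) − e^(−k₂t)).
e^(−k₁t) = e^(−0.0542×3.63) = e^(−0.1967) = 0.8214; e^(−k₂t) = e^(−4.392) = 0.01237.
C_P = 0.0542×3.85/(1.21−0.0542) × (0.8214−0.01237) = 0.1805×0.8090 = 0.1461 kmol/m³.
C_A = C_{A0}e^(−k₁t) = 3.162 kmol/m³, so C_Q = C_{A0}−C_A−C_P = 0.5415 kmol/m³; C_P/C_Q = 0.270.

0.270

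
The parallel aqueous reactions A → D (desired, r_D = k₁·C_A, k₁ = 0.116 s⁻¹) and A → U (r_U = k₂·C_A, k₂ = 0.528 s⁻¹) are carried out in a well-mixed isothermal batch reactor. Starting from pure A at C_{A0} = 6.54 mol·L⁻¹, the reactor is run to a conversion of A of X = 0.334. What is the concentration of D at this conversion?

0.393 mol·L⁻¹

C_A = C_{A0}(1−X) = 4.356 mol·L⁻¹.
Both paths are first order in A, so the instantaneous fraction to D is constant: dC_D/d(−C_A) = k₁/(k₁+k₂) = 0.1801.
C_D = 0.1801·(C_{A0}−C_A) = 0.1801×2.184 = 0.393 mol·L⁻¹.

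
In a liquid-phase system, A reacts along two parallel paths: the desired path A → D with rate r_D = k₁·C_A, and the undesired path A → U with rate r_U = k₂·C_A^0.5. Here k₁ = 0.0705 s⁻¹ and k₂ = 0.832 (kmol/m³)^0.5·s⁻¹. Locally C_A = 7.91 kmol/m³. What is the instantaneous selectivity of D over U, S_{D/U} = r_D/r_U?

S_{D/U} = r_D/r_U = (k₁·C_A)/(k₂·C_A^0.5) = (k₁/k₂)·C_A^0.5.
= (0.0705×7.910) / (0.832×7.910^0.5) = 0.5577/2.340 = 0.238.
Since the desired path is higher order in A, keeping C_A high (PFR or concentrated feed) favours D.

0.238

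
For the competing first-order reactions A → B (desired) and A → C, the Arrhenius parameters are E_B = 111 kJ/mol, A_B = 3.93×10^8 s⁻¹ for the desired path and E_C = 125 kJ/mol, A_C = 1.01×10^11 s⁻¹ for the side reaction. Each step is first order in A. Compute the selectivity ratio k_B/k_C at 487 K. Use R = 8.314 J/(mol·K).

k_B/k_C = (A_B/A_C)·exp[−(E_B−E_C)/(RT)] = (A_B/A_C)·exp[(E_C−E_B)/(RT)].
(E_C−E_B)/(RT) = (125−111)×10³/(8.314×487) = 14000/4049 = 3.458.
k_B/k_C = (3.93×10^8/1.01×10^11)·exp(3.458) = 0.003891 × 31.74 = 0.124.

0.124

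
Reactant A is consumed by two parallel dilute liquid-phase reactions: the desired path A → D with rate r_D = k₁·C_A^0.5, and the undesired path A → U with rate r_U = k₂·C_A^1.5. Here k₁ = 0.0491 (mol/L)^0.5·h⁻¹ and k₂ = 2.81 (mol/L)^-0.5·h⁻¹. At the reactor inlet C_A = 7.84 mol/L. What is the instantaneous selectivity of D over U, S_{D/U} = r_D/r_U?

0.00223

S_{D/U} = r_D/r_U = (k₁·C_A^0.5)/(k₂·C_A^1.5) = (k₁/k₂)·C_A⁻¹.
= (0.0491×7.840^0.5) / (2.81×7.840^1.5) = 0.1375/61.69 = 0.00223.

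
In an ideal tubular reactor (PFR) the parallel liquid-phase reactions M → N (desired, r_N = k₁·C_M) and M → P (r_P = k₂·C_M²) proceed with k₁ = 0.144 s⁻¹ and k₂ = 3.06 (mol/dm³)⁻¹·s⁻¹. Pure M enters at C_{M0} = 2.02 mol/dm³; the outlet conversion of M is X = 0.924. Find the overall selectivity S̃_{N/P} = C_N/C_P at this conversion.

C_M = C_{M0}(1−X) = 0.1535 mol/dm³.
Along a PFR/batch, dC_N/dC_M = −r_N/(r_N+r_P) = −k₁/(k₁+k₂·C_M).
Integrating from C_{M0} to C_M: C_N = (0.144/3.06)·ln[(0.144+3.06·2.02)/(0.144+3.06·0.154)] = 0.04706·ln(6.325/0.6138) = 0.1098 mol/dm³.
C_P = (C_{M0}−C_M)−C_N = 1.757 mol/dm³; S̃_{N/P} = 0.1098/1.757 = 0.0625.

0.0625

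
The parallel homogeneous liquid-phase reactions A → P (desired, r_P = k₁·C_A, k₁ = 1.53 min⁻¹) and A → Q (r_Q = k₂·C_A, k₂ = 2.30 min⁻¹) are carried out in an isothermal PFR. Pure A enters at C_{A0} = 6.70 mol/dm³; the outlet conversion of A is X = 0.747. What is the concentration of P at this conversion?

2.00 mol/dm³

C_A = C_{A0}(1−X) = 1.695 mol/dm³.
Both paths are first order in A, so the instantaneous fraction to P is constant: dC_P/d(−C_A) = k₁/(k₁+k₂) = 0.3995.
C_P = 0.3995·(C_{A0}−C_A) = 0.3995×5.005 = 2.00 mol/dm³.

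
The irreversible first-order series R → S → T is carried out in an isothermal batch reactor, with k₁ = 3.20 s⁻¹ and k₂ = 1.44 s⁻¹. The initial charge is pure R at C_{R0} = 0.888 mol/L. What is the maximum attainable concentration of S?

0.462 mol/L

Evaluating C_S at t_opt = ln(k₂/k₁)/(k₂−k₁) gives C_{S,max}/C_{R0} = (k₁/k₂)^[k₂/(k₂−k₁)].
= (3.20/1.44)^(1.44/(1.44−3.20)) = (2.222)^(-0.8182) = 0.5203.
C_{S,max} = 0.5203×0.888 = 0.462 mol/L.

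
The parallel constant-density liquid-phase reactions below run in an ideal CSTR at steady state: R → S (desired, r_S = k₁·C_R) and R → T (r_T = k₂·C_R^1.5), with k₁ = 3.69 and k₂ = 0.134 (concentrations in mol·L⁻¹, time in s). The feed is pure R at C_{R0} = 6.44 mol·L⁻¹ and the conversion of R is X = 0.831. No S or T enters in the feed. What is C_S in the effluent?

Exit C_R = C_{R0}(1−X) = 6.44×0.169 = 1.088 mol·L⁻¹.
A CSTR operates uniformly at the exit composition, giving r_S = 4.016 and r_T = 0.1521 (each k·C_R^n at C_R = 1.088).
Fraction of consumed R going to S: r_S/(r_S+r_T) = 0.9635.
C_S = 0.9635·C_{R0}·X = 0.9635×6.44×0.831 = 5.16 mol·L⁻¹.

5.16 mol·L⁻¹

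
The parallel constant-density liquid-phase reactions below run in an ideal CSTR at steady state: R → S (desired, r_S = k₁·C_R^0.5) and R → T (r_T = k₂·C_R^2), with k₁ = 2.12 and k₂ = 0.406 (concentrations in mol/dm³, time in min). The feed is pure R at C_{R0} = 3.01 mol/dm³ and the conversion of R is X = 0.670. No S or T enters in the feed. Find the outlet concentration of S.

1.70 mol/dm³

Exit C_R = C_{R0}(1−X) = 3.01×0.330 = 0.9933 mol/dm³.
A CSTR operates uniformly at the exit composition, giving r_S = 2.113 and r_T = 0.4006 (each k·C_R^n at C_R = 0.9933).
Fraction of consumed R going to S: r_S/(r_S+r_T) = 0.8406.
C_S = 0.8406·C_{R0}·X = 0.8406×3.01×0.670 = 1.70 mol/dm³.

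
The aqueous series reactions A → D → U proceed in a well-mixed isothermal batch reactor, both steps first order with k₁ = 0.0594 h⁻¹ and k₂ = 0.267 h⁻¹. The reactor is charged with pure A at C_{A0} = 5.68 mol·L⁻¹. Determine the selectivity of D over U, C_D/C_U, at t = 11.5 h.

Solving the coupled first-order balances gives C_D(t) = [k₁/(k₂−k₁)]·C_{A0}·(e^(−k₁t) − e^(−k₂t)).
e^(−k₁t) = e^(−0.0594×11.5) = e^(−0.6831) = 0.5050; e^(−k₂t) = e^(−3.071) = 0.04640.
C_D = 0.0594×5.68/(0.267−0.0594) × (0.5050−0.04640) = 1.625×0.4587 = 0.7454 mol·L⁻¹.
C_A = C_{A0}e^(−k₁t) = 2.869 mol·L⁻¹, so C_U = C_{A0}−C_A−C_D = 2.066 mol·L⁻¹; C_D/C_U = 0.361.

0.361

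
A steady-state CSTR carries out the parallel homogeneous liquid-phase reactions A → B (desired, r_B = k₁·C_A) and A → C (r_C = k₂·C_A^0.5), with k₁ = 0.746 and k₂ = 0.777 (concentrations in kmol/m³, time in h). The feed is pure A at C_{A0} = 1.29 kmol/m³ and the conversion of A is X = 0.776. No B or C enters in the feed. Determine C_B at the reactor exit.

0.341 kmol/m³

Exit C_A = C_{A0}(1−X) = 1.29×0.224 = 0.2890 kmol/m³.
Rates in a CSTR are evaluated at the outlet concentration: r_B = 0.746×0.2890 = 0.2156, r_C = 0.777×0.2890^0.5 = 0.4177.
Fraction of consumed A going to B: r_B/(r_B+r_C) = 0.3404.
C_B = 0.3404·C_{A0}·X = 0.3404×1.29×0.776 = 0.341 kmol/m³.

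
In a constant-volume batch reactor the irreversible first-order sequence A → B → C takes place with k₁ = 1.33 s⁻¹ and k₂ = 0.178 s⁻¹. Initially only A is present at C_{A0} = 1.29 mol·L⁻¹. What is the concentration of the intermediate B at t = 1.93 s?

The intermediate concentration in a first-order A→B→C sequence is C_B = k₁C_{A0}(e^(−k₁t) − e^(−k₂t))/(k₂−k₁).
e^(−k₁t) = e^(−1.33×1.93) = e^(−2.567) = 0.07677; e^(−k₂t) = e^(−0.3435) = 0.7093.
C_B = 1.33×1.29/(0.178−1.33) × (0.07677−0.7093) = (-1.489)×(-0.6325) = 0.9420 mol·L⁻¹.

0.942 mol·L⁻¹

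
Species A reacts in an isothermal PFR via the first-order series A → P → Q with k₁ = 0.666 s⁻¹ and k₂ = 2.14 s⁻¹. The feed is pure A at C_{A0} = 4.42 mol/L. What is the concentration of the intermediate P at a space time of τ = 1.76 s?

0.572 mol/L

The intermediate concentration in a first-order A→B→C sequence is C_P = k₁C_{A0}(e^(−k₁τ) − e^(−k₂τ))/(k₂−k₁).
e^(−k₁τ) = e^(−0.666×1.76) = e^(−1.172) = 0.3097; e^(−k₂τ) = e^(−3.766) = 0.02314.
C_P = 0.666×4.42/(2.14−0.666) × (0.3097−0.02314) = 1.997×0.2866 = 0.5723 mol/L.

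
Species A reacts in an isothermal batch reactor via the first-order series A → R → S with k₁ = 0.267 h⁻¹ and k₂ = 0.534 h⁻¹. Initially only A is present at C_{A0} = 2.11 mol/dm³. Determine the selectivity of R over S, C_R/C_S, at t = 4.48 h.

Solving the coupled first-order balances gives C_R(t) = [k₁/(k₂−k₁)]·C_{A0}·(e^(−k₁t) − e^(−k₂t)).
e^(−k₁t) = e^(−0.267×4.48) = e^(−1.196) = 0.3024; e^(−k₂t) = e^(−2.392) = 0.09142.
C_R = 0.267×2.11/(0.534−0.267) × (0.3024−0.09142) = 2.110×0.2109 = 0.4451 mol/dm³.
C_A = C_{A0}e^(−k₁t) = 0.6380 mol/dm³, so C_S = C_{A0}−C_A−C_R = 1.027 mol/dm³; C_R/C_S = 0.433.

0.433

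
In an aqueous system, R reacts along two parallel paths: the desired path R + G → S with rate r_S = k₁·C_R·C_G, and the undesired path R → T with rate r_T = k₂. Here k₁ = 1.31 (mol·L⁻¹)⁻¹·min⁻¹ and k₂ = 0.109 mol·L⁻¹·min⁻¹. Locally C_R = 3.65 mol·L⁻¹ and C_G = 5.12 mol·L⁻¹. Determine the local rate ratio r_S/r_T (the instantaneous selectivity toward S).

S_{S/T} = r_S/r_T = (k₁·C_R·C_G)/(k₂) = (k₁/k₂)·C_R·C_G.
= (1.31×3.650×5.120) / (0.109) = 24.48/0.1090 = 225.
Since the desired path is higher order in R, keeping C_R high (PFR or concentrated feed) favours S.

225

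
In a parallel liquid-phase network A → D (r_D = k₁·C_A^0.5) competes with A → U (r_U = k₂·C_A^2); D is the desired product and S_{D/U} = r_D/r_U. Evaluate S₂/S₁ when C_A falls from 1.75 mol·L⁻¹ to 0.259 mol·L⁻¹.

S_{D/U} = (k₁/k₂)·C_A^-1.5, so S₂/S₁ = (C_{A,2}/C_{A,1})^-1.5.
= (0.259/1.75)^(-1.5) = (0.1480)^(-1.5) = 17.6.

17.6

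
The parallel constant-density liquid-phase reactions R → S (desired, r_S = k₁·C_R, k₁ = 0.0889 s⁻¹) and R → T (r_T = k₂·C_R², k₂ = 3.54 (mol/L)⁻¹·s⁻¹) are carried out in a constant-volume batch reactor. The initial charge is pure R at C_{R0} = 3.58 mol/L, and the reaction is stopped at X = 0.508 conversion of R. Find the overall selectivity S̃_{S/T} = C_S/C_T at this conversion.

C_R = C_{R0}(1−X) = 1.761 mol/L.
Along a PFR/batch, dC_S/dC_R = −r_S/(r_S+r_T) = −k₁/(k₁+k₂·C_R).
Integrating from C_{R0} to C_R: C_S = (0.0889/3.54)·ln[(0.0889+3.54·3.58)/(0.0889+3.54·1.76)] = 0.02511·ln(12.76/6.324) = 0.01763 mol/L.
C_T = (C_{R0}−C_R)−C_S = 1.801 mol/L; S̃_{S/T} = 0.01763/1.801 = 0.00979.

0.00979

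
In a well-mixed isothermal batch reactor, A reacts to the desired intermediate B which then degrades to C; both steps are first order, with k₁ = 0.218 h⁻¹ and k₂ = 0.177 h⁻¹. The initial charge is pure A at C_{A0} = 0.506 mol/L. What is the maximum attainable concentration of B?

At the optimum, C_{B,max}/C_{A0} = (k₁/k₂)^[k₂/(k₂−k₁)].
= (0.218/0.177)^(0.177/(0.177−0.218)) = (1.232)^(-4.317) = 0.4068.
C_{B,max} = 0.4068×0.506 = 0.206 mol/L.

0.206 mol/L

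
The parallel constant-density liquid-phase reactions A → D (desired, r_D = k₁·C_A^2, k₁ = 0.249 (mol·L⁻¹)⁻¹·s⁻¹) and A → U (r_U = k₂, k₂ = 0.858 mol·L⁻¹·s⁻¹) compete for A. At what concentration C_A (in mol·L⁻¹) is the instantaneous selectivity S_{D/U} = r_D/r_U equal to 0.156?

0.733 mol·L⁻¹

S_{D/U} = (k₁/k₂)·C_A^2 ⇒ C_A = (S·k₂/k₁)^(0.5).
= (0.156×0.858/0.249)^(0.5) = (0.5375)^(0.5) = 0.733 mol·L⁻¹.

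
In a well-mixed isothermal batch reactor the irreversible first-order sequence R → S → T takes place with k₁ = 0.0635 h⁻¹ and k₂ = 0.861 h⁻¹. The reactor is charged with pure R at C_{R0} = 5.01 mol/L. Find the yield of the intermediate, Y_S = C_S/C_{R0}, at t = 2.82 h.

0.0595

The intermediate concentration in a first-order A→B→C sequence is C_S = k₁C_{R0}(e^(−k₁t) − e^(−k₂t))/(k₂−k₁).
e^(−k₁t) = e^(−0.0635×2.82) = e^(−0.1791) = 0.8360; e^(−k₂t) = e^(−2.428) = 0.08821.
C_S = 0.0635×5.01/(0.861−0.0635) × (0.8360−0.08821) = 0.3989×0.7478 = 0.2983 mol/L.
Y_S = C_S/C_{R0} = 0.2983/5.01 = 0.0595.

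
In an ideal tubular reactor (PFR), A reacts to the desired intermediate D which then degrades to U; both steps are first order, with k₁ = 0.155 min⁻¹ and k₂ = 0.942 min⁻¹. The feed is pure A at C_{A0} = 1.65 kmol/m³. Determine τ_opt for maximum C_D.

2.29 min

Setting dC_D/dτ = 0 gives τ_opt = ln(k₂/k₁)/(k₂−k₁).
= ln(0.942/0.155)/(0.942−0.155) = ln(6.077)/0.7870 = 1.805/0.7870 = 2.29 min.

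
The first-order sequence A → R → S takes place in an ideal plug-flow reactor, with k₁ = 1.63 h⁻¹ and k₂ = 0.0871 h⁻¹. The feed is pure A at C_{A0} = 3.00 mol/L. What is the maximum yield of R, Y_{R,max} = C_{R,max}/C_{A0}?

0.848

For a first-order series the maximum intermediate yield is C_{R,max}/C_{A0} = (k₁/k₂)^[k₂/(k₂−k₁)].
= (1.63/0.0871)^(0.0871/(0.0871−1.63)) = (18.71)^(-0.05645) = 0.8476.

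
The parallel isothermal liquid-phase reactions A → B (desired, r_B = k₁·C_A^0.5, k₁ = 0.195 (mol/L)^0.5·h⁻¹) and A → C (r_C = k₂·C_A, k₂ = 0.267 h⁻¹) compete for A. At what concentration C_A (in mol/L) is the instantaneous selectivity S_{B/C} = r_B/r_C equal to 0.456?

S_{B/C} = (k₁/k₂)·C_A^-0.5 ⇒ C_A = (S·k₂/k₁)^(-2).
= (0.456×0.267/0.195)^(-2) = (0.6244)^(-2) = 2.57 mol/L.

2.57 mol/L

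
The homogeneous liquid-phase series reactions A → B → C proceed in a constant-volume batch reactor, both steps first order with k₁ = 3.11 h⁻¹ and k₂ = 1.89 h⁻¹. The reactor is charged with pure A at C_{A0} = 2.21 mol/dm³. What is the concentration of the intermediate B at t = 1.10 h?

0.520 mol/dm³

Solving the coupled first-order balances gives C_B(t) = [k₁/(k₂−k₁)]·C_{A0}·(e^(−k₁t) − e^(−k₂t)).
e^(−k₁t) = e^(−3.11×1.10) = e^(−3.421) = 0.03268; e^(−k₂t) = e^(−2.079) = 0.1251.
C_B = 3.11×2.21/(1.89−3.11) × (0.03268−0.1251) = (-5.634)×(-0.09238) = 0.5204 mol/dm³.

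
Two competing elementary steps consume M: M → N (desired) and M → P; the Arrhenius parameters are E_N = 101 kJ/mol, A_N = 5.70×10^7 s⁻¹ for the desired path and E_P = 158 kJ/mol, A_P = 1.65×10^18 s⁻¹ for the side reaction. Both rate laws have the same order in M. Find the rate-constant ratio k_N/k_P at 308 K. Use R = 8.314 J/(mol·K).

0.161

With equal orders, S_{N/P} = k_N/k_P = (A_N/A_P)·exp[(E_P−E_N)/(RT)].
(E_P−E_N)/(RT) = (158−101)×10³/(8.314×308) = 57000/2561 = 22.26.
k_N/k_P = (5.70×10^7/1.65×10^18)·exp(22.26) = 3.455×10^-11 × 4.647×10^9 = 0.161.
Since E_N < E_P, lowering the temperature improves selectivity toward N.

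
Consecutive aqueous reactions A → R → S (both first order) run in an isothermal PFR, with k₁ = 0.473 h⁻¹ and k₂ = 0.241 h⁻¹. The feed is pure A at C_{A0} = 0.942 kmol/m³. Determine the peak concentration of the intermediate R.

0.468 kmol/m³

Evaluating C_R at τ_opt = ln(k₂/k₁)/(k₂−k₁) gives C_{R,max}/C_{A0} = (k₁/k₂)^[k₂/(k₂−k₁)].
= (0.473/0.241)^(0.241/(0.241−0.473)) = (1.963)^(-1.039) = 0.4964.
C_{R,max} = 0.4964×0.942 = 0.468 kmol/m³.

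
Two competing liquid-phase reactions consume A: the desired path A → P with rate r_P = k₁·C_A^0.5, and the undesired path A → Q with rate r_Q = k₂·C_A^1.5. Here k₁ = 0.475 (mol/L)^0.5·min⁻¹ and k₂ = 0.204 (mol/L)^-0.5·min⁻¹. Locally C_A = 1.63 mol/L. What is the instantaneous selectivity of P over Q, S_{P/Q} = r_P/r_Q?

1.43

S_{P/Q} = r_P/r_Q = (k₁·C_A^0.5)/(k₂·C_A^1.5) = (k₁/k₂)·C_A⁻¹.
= (0.475×1.630^0.5) / (0.204×1.630^1.5) = 0.6064/0.4245 = 1.43.
The undesired path is higher order in A, so low C_A (CSTR or dilute feed) favours P.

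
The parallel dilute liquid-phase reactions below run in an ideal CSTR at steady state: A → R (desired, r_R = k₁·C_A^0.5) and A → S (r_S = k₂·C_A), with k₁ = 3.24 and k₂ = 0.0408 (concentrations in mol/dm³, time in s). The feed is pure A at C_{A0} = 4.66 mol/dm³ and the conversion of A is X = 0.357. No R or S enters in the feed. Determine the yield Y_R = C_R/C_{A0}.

Exit C_A = C_{A0}(1−X) = 4.66×0.643 = 2.996 mol/dm³.
In a CSTR the entire volume is at exit conditions, so r_R = 3.24×2.996^0.5 = 5.608 and r_S = 0.0408×2.996 = 0.1223.
Fraction of consumed A going to R: r_R/(r_R+r_S) = 0.9787.
C_R = 0.9787·C_{A0}·X = 0.9787×4.66×0.357 = 1.63 mol/dm³; Y_R = C_R/C_{A0} = 0.349.

0.349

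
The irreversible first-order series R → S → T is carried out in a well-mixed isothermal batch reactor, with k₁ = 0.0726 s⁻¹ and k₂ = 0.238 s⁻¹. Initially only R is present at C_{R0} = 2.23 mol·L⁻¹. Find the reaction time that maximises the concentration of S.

7.18 s

For first-order series the maximum of C_S occurs at t_opt = ln(k₂/k₁)/(k₂−k₁).
= ln(0.238/0.0726)/(0.238−0.0726) = ln(3.278)/0.1654 = 1.187/0.1654 = 7.18 s.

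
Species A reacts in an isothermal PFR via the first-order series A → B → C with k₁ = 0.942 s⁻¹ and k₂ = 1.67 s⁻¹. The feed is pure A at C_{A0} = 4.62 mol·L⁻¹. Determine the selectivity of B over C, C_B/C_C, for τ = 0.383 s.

Solving the coupled first-order balances gives C_B(τ) = [k₁/(k₂−k₁)]·C_{A0}·(e^(−k₁τ) − e^(−k₂τ)).
e^(−k₁τ) = e^(−0.942×0.383) = e^(−0.3608) = 0.6971; e^(−k₂τ) = e^(−0.6396) = 0.5275.
C_B = 0.942×4.62/(1.67−0.942) × (0.6971−0.5275) = 5.978×0.1696 = 1.014 mol·L⁻¹.
C_A = C_{A0}e^(−k₁τ) = 3.221 mol·L⁻¹, so C_C = C_{A0}−C_A−C_B = 0.3852 mol·L⁻¹; C_B/C_C = 2.63.

2.63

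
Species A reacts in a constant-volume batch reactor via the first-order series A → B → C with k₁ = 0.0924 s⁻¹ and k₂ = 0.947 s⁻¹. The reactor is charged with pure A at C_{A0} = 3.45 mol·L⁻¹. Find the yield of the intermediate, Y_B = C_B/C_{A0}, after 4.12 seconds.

For first-order series with pure A initially, C_B(t) = k₁C_{A0}/(k₂−k₁)·(e^(−k₁t) − e^(−k₂t)).
e^(−k₁t) = e^(−0.0924×4.12) = e^(−0.3807) = 0.6834; e^(−k₂t) = e^(−3.902) = 0.02021.
C_B = 0.0924×3.45/(0.947−0.0924) × (0.6834−0.02021) = 0.3730×0.6632 = 0.2474 mol·L⁻¹.
Y_B = C_B/C_{A0} = 0.2474/3.45 = 0.0717.

0.0717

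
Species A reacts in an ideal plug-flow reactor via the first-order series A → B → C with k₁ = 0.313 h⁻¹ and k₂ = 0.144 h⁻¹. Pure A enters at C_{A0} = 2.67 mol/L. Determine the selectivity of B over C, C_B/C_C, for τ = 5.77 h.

Solving the coupled first-order balances gives C_B(τ) = [k₁/(k₂−k₁)]·C_{A0}·(e^(−k₁τ) − e^(−k₂τ)).
e^(−k₁τ) = e^(−0.313×5.77) = e^(−1.806) = 0.1643; e^(−k₂τ) = e^(−0.8309) = 0.4357.
C_B = 0.313×2.67/(0.144−0.313) × (0.1643−0.4357) = (-4.945)×(-0.2714) = 1.342 mol/L.
C_A = C_{A0}e^(−k₁τ) = 0.4387 mol/L, so C_C = C_{A0}−C_A−C_B = 0.8894 mol/L; C_B/C_C = 1.51.

1.51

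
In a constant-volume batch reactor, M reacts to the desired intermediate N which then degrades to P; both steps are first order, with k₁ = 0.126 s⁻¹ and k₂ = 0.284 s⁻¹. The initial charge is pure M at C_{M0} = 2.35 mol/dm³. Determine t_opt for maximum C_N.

The intermediate peaks when r₁ = r₂, i.e. k₁e^(−k₁t) = k₂e^(−k₂t), giving t_opt = ln(k₂/k₁)/(k₂−k₁).
= ln(0.284/0.126)/(0.284−0.126) = ln(2.254)/0.1580 = 0.8127/0.1580 = 5.14 s.

5.14 s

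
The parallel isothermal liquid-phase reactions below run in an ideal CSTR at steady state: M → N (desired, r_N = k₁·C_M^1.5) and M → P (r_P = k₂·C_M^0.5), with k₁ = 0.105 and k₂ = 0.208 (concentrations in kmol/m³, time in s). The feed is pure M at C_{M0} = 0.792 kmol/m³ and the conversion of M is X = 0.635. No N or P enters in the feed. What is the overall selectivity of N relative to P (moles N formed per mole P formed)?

0.146

Exit C_M = C_{M0}(1−X) = 0.792×0.365 = 0.2891 kmol/m³.
A CSTR operates uniformly at the exit composition, giving r_N = 0.01632 and r_P = 0.1118 (each k·C_M^n at C_M = 0.2891).
Overall selectivity = C_N/C_P = r_Nτ/(r_Pτ) = r_N/r_P = 0.146.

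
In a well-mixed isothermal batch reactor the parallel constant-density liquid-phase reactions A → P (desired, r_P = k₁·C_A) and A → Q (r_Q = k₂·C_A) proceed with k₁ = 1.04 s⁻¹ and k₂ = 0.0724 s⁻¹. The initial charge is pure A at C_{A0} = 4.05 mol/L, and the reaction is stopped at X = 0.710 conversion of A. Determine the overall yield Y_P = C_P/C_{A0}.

C_A = C_{A0}(1−X) = 1.175 mol/L.
Both paths are first order in A, so the instantaneous fraction to P is constant: dC_P/d(−C_A) = k₁/(k₁+k₂) = 0.9349.
C_P = 0.9349·(C_{A0}−C_A) = 0.9349×2.875 = 2.69 mol/L.
Y_P = C_P/C_{A0} = 2.688/4.05 = 0.664.

0.664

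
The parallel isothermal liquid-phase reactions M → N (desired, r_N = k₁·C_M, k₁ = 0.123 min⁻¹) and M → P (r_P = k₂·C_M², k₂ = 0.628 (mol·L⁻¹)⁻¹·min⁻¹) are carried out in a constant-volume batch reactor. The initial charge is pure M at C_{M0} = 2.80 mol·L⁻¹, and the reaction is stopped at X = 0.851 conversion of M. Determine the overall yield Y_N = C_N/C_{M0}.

0.111

C_M = C_{M0}(1−X) = 0.4172 mol·L⁻¹.
Along a PFR/batch, dC_N/dC_M = −r_N/(r_N+r_P) = −k₁/(k₁+k₂·C_M).
Integrating from C_{M0} to C_M: C_N = (0.123/0.628)·ln[(0.123+0.628·2.80)/(0.123+0.628·0.417)] = 0.1959·ln(1.881/0.3850) = 0.3107 mol·L⁻¹.
Y_N = C_N/C_{M0} = 0.3107/2.80 = 0.111.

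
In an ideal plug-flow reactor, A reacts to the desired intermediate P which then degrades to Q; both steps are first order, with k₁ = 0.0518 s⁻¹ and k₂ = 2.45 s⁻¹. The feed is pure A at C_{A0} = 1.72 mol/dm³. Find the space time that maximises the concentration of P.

1.61 s

Setting dC_P/dτ = 0 gives τ_opt = ln(k₂/k₁)/(k₂−k₁).
= ln(2.45/0.0518)/(2.45−0.0518) = ln(47.30)/2.398 = 3.856/2.398 = 1.61 s.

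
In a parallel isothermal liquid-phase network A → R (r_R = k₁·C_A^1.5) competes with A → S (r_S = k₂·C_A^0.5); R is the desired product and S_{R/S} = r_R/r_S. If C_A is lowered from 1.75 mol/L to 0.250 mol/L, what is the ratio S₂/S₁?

S_{R/S} = (k₁/k₂)·C_A, so S₂/S₁ = (C_{A,2}/C_{A,1}).
= 0.250/1.75 = 0.143.
Selectivity toward R falls as C_A falls — high-concentration operation is favoured.

0.143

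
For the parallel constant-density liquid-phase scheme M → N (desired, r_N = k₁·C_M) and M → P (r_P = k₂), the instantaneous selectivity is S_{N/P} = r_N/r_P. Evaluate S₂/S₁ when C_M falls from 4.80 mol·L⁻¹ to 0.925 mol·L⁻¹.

0.193

S_{N/P} = (k₁/k₂)·C_M, so S₂/S₁ = (C_{M,2}/C_{M,1}).
= 0.925/4.80 = 0.193.
Selectivity toward N falls as C_M falls — high-concentration operation is favoured.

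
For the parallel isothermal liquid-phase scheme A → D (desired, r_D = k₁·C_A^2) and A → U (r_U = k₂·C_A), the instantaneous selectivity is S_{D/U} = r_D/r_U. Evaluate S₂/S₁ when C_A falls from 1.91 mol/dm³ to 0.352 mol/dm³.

0.184

S_{D/U} = (k₁/k₂)·C_A, so S₂/S₁ = (C_{A,2}/C_{A,1}).
= 0.352/1.91 = 0.184.
Selectivity toward D falls as C_A falls — high-concentration operation is favoured.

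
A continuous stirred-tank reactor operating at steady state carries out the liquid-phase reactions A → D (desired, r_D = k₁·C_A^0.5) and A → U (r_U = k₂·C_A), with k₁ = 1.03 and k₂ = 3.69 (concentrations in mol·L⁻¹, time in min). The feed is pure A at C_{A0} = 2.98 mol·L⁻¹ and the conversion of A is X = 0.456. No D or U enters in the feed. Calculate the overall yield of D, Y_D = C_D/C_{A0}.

Exit C_A = C_{A0}(1−X) = 2.98×0.544 = 1.621 mol·L⁻¹.
A CSTR operates uniformly at the exit composition, giving r_D = 1.311 and r_U = 5.982 (each k·C_A^n at C_A = 1.621).
Fraction of consumed A going to D: r_D/(r_D+r_U) = 0.1798.
C_D = 0.1798·C_{A0}·X = 0.1798×2.98×0.456 = 0.244 mol·L⁻¹; Y_D = C_D/C_{A0} = 0.0820.

0.0820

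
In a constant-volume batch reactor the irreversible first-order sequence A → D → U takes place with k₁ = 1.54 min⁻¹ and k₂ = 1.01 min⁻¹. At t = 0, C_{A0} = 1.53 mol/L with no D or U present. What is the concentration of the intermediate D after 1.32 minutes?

0.590 mol/L

Solving the coupled first-order balances gives C_D(t) = [k₁/(k₂−k₁)]·C_{A0}·(e^(−k₁t) − e^(−k₂t)).
e^(−k₁t) = e^(−1.54×1.32) = e^(−2.033) = 0.1310; e^(−k₂t) = e^(−1.333) = 0.2636.
C_D = 1.54×1.53/(1.01−1.54) × (0.1310−0.2636) = (-4.446)×(-0.1327) = 0.5898 mol/L.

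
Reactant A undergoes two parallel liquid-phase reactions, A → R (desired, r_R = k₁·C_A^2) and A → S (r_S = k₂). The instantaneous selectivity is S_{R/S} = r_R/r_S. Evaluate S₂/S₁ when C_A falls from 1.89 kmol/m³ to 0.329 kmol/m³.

S_{R/S} = (k₁/k₂)·C_A^2, so S₂/S₁ = (C_{A,2}/C_{A,1})^2.
= (0.329/1.89)^2 = (0.1741)^2 = 0.0303.
Selectivity toward R falls as C_A falls — high-concentration operation is favoured.

0.0303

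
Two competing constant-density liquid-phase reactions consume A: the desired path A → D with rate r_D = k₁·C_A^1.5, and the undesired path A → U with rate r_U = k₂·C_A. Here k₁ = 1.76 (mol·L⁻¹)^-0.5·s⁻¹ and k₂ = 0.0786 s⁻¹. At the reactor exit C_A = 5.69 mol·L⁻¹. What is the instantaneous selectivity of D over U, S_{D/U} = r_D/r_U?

S_{D/U} = r_D/r_U = (k₁·C_A^1.5)/(k₂·C_A) = (k₁/k₂)·C_A^0.5.
= (1.76×5.690^1.5) / (0.0786×5.690) = 23.89/0.4472 = 53.4.

53.4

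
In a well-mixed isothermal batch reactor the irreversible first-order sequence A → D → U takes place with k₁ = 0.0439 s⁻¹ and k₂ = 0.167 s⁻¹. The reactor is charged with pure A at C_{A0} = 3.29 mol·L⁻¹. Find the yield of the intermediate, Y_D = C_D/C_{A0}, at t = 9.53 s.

0.162

For first-order series with pure A initially, C_D(t) = k₁C_{A0}/(k₂−k₁)·(e^(−k₁t) − e^(−k₂t)).
e^(−k₁t) = e^(−0.0439×9.53) = e^(−0.4184) = 0.6581; e^(−k₂t) = e^(−1.592) = 0.2036.
C_D = 0.0439×3.29/(0.167−0.0439) × (0.6581−0.2036) = 1.173×0.4545 = 0.5333 mol·L⁻¹.
Y_D = C_D/C_{A0} = 0.5333/3.29 = 0.162.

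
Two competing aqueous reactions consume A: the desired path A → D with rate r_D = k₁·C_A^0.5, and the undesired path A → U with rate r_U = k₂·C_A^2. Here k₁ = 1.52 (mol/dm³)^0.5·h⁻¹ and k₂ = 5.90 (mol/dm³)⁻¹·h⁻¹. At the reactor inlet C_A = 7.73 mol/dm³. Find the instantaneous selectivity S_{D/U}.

0.0120

S_{D/U} = r_D/r_U = (k₁·C_A^0.5)/(k₂·C_A^2) = (k₁/k₂)·C_A^-1.5.
= (1.52×7.730^0.5) / (5.90×7.730^2) = 4.226/352.5 = 0.0120.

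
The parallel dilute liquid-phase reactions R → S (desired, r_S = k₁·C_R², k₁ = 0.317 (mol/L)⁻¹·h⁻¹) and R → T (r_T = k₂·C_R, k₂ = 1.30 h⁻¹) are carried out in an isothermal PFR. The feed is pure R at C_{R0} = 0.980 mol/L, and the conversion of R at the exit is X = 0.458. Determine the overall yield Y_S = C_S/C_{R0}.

0.0710

C_R = C_{R0}(1−X) = 0.5312 mol/L.
Along a PFR/batch, dC_T/dC_R = −r_T/(r_S+r_T) = −k₂/(k₂+k₁·C_R).
Integrating from C_{R0} to C_R: C_T = (1.30/0.317)·ln[(1.30+0.317·0.980)/(1.30+0.317·0.531)] = 4.101·ln(1.611/1.468) = 0.3793 mol/L.
Then C_S = (C_{R0}−C_R) − C_T = 0.4488 − 0.3793 = 0.06956 mol/L.
Y_S = C_S/C_{R0} = 0.06956/0.980 = 0.0710.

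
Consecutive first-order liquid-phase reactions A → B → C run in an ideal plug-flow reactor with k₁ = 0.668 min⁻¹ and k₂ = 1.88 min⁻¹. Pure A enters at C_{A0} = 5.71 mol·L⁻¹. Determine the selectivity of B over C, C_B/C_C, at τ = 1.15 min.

Solving the coupled first-order balances gives C_B(τ) = [k₁/(k₂−k₁)]·C_{A0}·(e^(−k₁τ) − e^(−k₂τ)).
e^(−k₁τ) = e^(−0.668×1.15) = e^(−0.7682) = 0.4638; e^(−k₂τ) = e^(−2.162) = 0.1151.
C_B = 0.668×5.71/(1.88−0.668) × (0.4638−0.1151) = 3.147×0.3488 = 1.098 mol·L⁻¹.
C_A = C_{A0}e^(−k₁τ) = 2.649 mol·L⁻¹, so C_C = C_{A0}−C_A−C_B = 1.964 mol·L⁻¹; C_B/C_C = 0.559.

0.559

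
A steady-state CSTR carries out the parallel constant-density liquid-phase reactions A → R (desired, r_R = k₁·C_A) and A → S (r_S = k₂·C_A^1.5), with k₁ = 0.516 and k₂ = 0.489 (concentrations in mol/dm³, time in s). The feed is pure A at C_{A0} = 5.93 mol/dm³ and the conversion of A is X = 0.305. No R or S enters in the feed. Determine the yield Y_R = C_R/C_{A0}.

Exit C_A = C_{A0}(1−X) = 5.93×0.695 = 4.121 mol/dm³.
A CSTR operates uniformly at the exit composition, giving r_R = 2.127 and r_S = 4.091 (each k·C_A^n at C_A = 4.121).
Fraction of consumed A going to R: r_R/(r_R+r_S) = 0.3420.
C_R = 0.3420·C_{A0}·X = 0.3420×5.93×0.305 = 0.619 mol/dm³; Y_R = C_R/C_{A0} = 0.104.

0.104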